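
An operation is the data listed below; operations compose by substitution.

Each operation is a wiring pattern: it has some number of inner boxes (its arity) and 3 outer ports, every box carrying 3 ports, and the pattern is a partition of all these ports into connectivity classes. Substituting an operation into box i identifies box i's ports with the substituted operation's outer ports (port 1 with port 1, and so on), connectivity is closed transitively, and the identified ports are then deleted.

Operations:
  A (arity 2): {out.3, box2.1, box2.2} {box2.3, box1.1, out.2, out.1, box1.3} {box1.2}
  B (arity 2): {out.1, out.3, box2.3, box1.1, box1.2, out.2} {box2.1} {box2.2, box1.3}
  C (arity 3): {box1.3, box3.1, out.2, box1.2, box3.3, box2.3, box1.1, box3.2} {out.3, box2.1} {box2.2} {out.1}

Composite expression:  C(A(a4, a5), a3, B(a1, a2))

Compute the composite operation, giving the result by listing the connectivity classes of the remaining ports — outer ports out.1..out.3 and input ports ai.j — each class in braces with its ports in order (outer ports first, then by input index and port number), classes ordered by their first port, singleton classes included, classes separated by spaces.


Two ports join when wires chain via C-identified ports.
A over (a4, a5) gives {out.1, out.2, a4.1, a4.3, a5.3} {out.3, a5.1, a5.2} {a4.2}, out.j being that stage's outer ports
B over (a1, a2) gives {out.1, out.2, out.3, a1.1, a1.2, a2.3} {a1.3, a2.2} {a2.1}, out.j being that stage's outer ports
C over (a4, a5, a3, a1, a2) gives {out.1} {out.2, a1.1, a1.2, a2.3, a3.3, a4.1, a4.3, a5.1, a5.2, a5.3} {out.3, a3.1} {a1.3, a2.2} {a2.1} {a3.2} {a4.2}, out.j being that stage's outer ports

{out.1} {out.2, a1.1, a1.2, a2.3, a3.3, a4.1, a4.3, a5.1, a5.2, a5.3} {out.3, a3.1} {a1.3, a2.2} {a2.1} {a3.2} {a4.2}


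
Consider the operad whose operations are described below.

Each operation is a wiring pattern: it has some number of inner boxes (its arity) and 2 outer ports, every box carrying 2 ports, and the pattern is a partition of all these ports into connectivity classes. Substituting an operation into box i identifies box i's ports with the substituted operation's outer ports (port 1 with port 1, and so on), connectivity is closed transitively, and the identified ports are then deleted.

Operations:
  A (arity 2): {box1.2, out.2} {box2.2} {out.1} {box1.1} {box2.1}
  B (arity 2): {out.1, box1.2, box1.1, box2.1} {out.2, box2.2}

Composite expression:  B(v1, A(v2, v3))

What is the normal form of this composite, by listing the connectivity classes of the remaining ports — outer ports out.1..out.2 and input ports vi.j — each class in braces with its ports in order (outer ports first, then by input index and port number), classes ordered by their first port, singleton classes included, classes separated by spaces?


Substituting into B glues patterns; closure does the rest.
A over (v2, v3) gives {out.1} {out.2, v2.2} {v2.1} {v3.1} {v3.2}, out.j being that stage's outer ports
B over (v1, v2, v3) gives {out.1, v1.1, v1.2} {out.2, v2.2} {v2.1} {v3.1} {v3.2}, out.j being that stage's outer ports

{out.1, v1.1, v1.2} {out.2, v2.2} {v2.1} {v3.1} {v3.2}


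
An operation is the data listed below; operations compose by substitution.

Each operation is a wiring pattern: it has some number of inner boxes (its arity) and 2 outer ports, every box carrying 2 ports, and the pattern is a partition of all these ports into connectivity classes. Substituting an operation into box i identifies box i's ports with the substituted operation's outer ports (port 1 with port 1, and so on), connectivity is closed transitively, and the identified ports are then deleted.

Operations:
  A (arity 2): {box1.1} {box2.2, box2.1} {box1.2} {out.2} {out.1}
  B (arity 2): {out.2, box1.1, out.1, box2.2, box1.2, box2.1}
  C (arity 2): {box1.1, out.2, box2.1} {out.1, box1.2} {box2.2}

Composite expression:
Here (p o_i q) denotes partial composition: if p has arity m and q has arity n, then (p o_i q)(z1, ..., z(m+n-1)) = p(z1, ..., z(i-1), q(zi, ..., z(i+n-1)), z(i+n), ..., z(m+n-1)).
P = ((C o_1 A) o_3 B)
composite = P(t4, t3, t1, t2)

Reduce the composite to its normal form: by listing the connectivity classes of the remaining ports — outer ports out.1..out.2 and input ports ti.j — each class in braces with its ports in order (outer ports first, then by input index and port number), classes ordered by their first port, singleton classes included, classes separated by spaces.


{out.1} {out.2, t1.1, t1.2, t2.1, t2.2} {t3.1, t3.2} {t4.1} {t4.2}

Reachability decides: close wires over C-identified ports.
through A, on inputs (t4, t3): {out.1} {out.2} {t3.1, t3.2} {t4.1} {t4.2} (out.j = stage outer ports)
through B, on inputs (t1, t2): {out.1, out.2, t1.1, t1.2, t2.1, t2.2} (out.j = stage outer ports)
through C, on inputs (t4, t3, t1, t2): {out.1} {out.2, t1.1, t1.2, t2.1, t2.2} {t3.1, t3.2} {t4.1} {t4.2} (out.j = stage outer ports)


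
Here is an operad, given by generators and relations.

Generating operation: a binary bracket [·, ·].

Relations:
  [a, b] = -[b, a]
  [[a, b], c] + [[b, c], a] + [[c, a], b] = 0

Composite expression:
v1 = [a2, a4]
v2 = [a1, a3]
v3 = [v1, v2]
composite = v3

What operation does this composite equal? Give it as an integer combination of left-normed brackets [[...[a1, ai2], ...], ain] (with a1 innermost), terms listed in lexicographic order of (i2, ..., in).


-[[[a1, a3], a2], a4] + [[[a1, a3], a4], a2]


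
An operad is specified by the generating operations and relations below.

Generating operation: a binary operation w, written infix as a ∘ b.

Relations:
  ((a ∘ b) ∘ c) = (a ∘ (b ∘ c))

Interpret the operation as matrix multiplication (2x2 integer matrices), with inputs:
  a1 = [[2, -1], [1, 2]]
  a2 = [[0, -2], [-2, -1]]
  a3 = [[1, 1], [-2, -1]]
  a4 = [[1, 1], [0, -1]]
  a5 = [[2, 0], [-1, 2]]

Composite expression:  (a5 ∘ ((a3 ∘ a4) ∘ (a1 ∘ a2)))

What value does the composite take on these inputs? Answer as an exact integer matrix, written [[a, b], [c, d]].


[[4, -6], [-2, 23]]

(a3 ∘ a4) = [[1, 0], [-2, -1]]
(a1 ∘ a2) = [[2, -3], [-4, -4]]
((a3 ∘ a4) ∘ (a1 ∘ a2)) = [[2, -3], [0, 10]]
(a5 ∘ ((a3 ∘ a4) ∘ (a1 ∘ a2))) = [[4, -6], [-2, 23]]


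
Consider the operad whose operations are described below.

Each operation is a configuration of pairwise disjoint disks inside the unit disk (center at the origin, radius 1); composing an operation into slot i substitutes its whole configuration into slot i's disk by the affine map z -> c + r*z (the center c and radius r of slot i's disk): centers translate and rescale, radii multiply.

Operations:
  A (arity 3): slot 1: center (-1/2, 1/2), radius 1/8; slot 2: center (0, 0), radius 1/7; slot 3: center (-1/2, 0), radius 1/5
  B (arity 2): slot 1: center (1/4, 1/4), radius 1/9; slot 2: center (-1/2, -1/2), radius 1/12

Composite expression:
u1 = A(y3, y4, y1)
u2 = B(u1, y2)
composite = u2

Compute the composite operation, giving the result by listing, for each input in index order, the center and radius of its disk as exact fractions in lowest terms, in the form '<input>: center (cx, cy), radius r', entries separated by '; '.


y1: center (7/36, 1/4), radius 1/45; y2: center (-1/2, -1/2), radius 1/12; y3: center (7/36, 11/36), radius 1/72; y4: center (1/4, 1/4), radius 1/63

Each y-disk chains the slot maps above it in B; radii multiply.
y3 passes through 2 substitutions, ending at center (7/36, 11/36), radius 1/72
y4 passes through 2 substitutions, ending at center (1/4, 1/4), radius 1/63
y1 passes through 2 substitutions, ending at center (7/36, 1/4), radius 1/45
y2 passes through 1 substitution, ending at center (-1/2, -1/2), radius 1/12


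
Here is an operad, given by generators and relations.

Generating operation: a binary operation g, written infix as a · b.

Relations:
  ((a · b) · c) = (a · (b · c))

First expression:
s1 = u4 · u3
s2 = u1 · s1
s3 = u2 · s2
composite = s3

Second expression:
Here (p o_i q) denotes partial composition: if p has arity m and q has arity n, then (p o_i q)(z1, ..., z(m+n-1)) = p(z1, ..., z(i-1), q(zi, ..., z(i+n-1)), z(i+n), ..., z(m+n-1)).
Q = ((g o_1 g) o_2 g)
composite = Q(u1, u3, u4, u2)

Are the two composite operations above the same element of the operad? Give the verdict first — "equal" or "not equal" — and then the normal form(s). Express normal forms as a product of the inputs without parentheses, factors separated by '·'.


not equal; first: u2 · u1 · u4 · u3; second: u1 · u3 · u4 · u2

Normal form of the first expression: u2 · u1 · u4 · u3
Normal form of the second expression: u1 · u3 · u4 · u2
They disagree, so not equal.


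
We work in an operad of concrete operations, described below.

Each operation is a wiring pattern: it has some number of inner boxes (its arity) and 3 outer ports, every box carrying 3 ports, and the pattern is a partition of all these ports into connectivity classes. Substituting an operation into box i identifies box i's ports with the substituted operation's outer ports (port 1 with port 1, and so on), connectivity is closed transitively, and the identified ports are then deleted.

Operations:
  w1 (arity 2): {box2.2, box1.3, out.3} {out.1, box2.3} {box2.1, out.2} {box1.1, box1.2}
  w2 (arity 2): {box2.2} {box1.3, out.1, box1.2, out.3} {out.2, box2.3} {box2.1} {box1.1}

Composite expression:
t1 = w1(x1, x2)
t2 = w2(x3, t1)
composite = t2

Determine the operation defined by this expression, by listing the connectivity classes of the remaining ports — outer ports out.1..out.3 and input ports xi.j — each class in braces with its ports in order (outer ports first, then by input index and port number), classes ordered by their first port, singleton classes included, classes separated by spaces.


{out.1, out.3, x3.2, x3.3} {out.2, x1.3, x2.2} {x1.1, x1.2} {x2.1} {x2.3} {x3.1}

Substituting into w2 glues patterns; closure does the rest.
through w1, on inputs (x1, x2): {out.1, x2.3} {out.2, x2.1} {out.3, x1.3, x2.2} {x1.1, x1.2} (out.j = stage outer ports)
through w2, on inputs (x3, x1, x2): {out.1, out.3, x3.2, x3.3} {out.2, x1.3, x2.2} {x1.1, x1.2} {x2.1} {x2.3} {x3.1} (out.j = stage outer ports)


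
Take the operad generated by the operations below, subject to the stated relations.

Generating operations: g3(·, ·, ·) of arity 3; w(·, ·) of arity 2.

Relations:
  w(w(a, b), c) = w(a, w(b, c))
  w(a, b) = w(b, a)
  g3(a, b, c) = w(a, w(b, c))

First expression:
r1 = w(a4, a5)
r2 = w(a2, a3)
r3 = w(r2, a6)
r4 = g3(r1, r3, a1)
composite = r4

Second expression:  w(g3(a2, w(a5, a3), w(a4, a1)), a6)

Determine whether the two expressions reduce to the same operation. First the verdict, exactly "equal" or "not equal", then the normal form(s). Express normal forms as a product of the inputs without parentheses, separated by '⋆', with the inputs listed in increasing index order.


equal: each reduces to a1 ⋆ a2 ⋆ a3 ⋆ a4 ⋆ a5 ⋆ a6

In normal form, the first expression is a1 ⋆ a2 ⋆ a3 ⋆ a4 ⋆ a5 ⋆ a6
In normal form, the second expression is a1 ⋆ a2 ⋆ a3 ⋆ a4 ⋆ a5 ⋆ a6
Both agree, so they are equal.


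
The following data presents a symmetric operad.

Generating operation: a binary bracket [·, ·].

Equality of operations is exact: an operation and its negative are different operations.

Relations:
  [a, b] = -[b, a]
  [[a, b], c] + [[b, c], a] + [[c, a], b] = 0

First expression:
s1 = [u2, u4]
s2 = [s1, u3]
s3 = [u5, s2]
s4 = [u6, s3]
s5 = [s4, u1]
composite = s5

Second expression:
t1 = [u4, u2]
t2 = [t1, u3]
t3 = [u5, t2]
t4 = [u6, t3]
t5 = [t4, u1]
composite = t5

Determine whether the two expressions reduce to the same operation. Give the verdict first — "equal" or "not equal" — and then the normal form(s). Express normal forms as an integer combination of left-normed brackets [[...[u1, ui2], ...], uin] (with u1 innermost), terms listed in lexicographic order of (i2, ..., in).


not equal; first: -[[[[[u1, u2], u4], u3], u5], u6] + [[[[[u1, u3], u2], u4], u5], u6] - [[[[[u1, u3], u4], u2], u5], u6] + [[[[[u1, u4], u2], u3], u5], u6] + [[[[[u1, u5], u2], u4], u3], u6] - [[[[[u1, u5], u3], u2], u4], u6] + [[[[[u1, u5], u3], u4], u2], u6] - [[[[[u1, u5], u4], u2], u3], u6] + [[[[[u1, u6], u2], u4], u3], u5] - [[[[[u1, u6], u3], u2], u4], u5] + [[[[[u1, u6], u3], u4], u2], u5] - [[[[[u1, u6], u4], u2], u3], u5] - [[[[[u1, u6], u5], u2], u4], u3] + [[[[[u1, u6], u5], u3], u2], u4] - [[[[[u1, u6], u5], u3], u4], u2] + [[[[[u1, u6], u5], u4], u2], u3]; second: [[[[[u1, u2], u4], u3], u5], u6] - [[[[[u1, u3], u2], u4], u5], u6] + [[[[[u1, u3], u4], u2], u5], u6] - [[[[[u1, u4], u2], u3], u5], u6] - [[[[[u1, u5], u2], u4], u3], u6] + [[[[[u1, u5], u3], u2], u4], u6] - [[[[[u1, u5], u3], u4], u2], u6] + [[[[[u1, u5], u4], u2], u3], u6] - [[[[[u1, u6], u2], u4], u3], u5] + [[[[[u1, u6], u3], u2], u4], u5] - [[[[[u1, u6], u3], u4], u2], u5] + [[[[[u1, u6], u4], u2], u3], u5] + [[[[[u1, u6], u5], u2], u4], u3] - [[[[[u1, u6], u5], u3], u2], u4] + [[[[[u1, u6], u5], u3], u4], u2] - [[[[[u1, u6], u5], u4], u2], u3]

The first composite normalizes to -[[[[[u1, u2], u4], u3], u5], u6] + [[[[[u1, u3], u2], u4], u5], u6] - [[[[[u1, u3], u4], u2], u5], u6] + [[[[[u1, u4], u2], u3], u5], u6] + [[[[[u1, u5], u2], u4], u3], u6] - [[[[[u1, u5], u3], u2], u4], u6] + [[[[[u1, u5], u3], u4], u2], u6] - [[[[[u1, u5], u4], u2], u3], u6] + [[[[[u1, u6], u2], u4], u3], u5] - [[[[[u1, u6], u3], u2], u4], u5] + [[[[[u1, u6], u3], u4], u2], u5] - [[[[[u1, u6], u4], u2], u3], u5] - [[[[[u1, u6], u5], u2], u4], u3] + [[[[[u1, u6], u5], u3], u2], u4] - [[[[[u1, u6], u5], u3], u4], u2] + [[[[[u1, u6], u5], u4], u2], u3]
The second composite normalizes to [[[[[u1, u2], u4], u3], u5], u6] - [[[[[u1, u3], u2], u4], u5], u6] + [[[[[u1, u3], u4], u2], u5], u6] - [[[[[u1, u4], u2], u3], u5], u6] - [[[[[u1, u5], u2], u4], u3], u6] + [[[[[u1, u5], u3], u2], u4], u6] - [[[[[u1, u5], u3], u4], u2], u6] + [[[[[u1, u5], u4], u2], u3], u6] - [[[[[u1, u6], u2], u4], u3], u5] + [[[[[u1, u6], u3], u2], u4], u5] - [[[[[u1, u6], u3], u4], u2], u5] + [[[[[u1, u6], u4], u2], u3], u5] + [[[[[u1, u6], u5], u2], u4], u3] - [[[[[u1, u6], u5], u3], u2], u4] + [[[[[u1, u6], u5], u3], u4], u2] - [[[[[u1, u6], u5], u4], u2], u3]
Different reductions; not equal.


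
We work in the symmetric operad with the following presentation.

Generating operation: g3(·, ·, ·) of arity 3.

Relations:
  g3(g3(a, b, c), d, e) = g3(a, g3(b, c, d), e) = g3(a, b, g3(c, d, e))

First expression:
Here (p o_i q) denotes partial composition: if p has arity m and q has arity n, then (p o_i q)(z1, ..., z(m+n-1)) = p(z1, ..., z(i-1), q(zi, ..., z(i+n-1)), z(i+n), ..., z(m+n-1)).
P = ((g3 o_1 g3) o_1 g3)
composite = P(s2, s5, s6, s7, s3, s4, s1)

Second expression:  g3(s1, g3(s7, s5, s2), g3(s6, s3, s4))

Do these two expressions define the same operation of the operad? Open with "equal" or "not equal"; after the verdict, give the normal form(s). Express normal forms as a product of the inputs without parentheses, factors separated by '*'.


not equal; first: s2 * s5 * s6 * s7 * s3 * s4 * s1; second: s1 * s7 * s5 * s2 * s6 * s3 * s4

Reducing the first expression gives s2 * s5 * s6 * s7 * s3 * s4 * s1
Reducing the second expression gives s1 * s7 * s5 * s2 * s6 * s3 * s4
The normal forms differ: not equal.


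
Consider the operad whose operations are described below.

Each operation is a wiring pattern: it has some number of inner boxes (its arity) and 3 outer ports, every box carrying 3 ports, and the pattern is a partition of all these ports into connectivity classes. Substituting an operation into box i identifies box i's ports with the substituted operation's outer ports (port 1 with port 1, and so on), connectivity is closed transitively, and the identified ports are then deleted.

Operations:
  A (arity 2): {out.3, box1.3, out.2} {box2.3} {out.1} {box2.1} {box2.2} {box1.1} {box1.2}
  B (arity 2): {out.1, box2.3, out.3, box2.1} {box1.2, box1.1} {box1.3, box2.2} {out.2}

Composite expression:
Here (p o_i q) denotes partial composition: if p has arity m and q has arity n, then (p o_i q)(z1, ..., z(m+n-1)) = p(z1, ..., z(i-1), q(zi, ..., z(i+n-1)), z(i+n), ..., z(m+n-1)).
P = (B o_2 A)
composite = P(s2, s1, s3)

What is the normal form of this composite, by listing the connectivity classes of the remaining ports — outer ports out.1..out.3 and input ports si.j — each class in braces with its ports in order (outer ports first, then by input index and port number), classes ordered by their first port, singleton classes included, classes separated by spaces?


{out.1, out.3, s1.3, s2.3} {out.2} {s1.1} {s1.2} {s2.1, s2.2} {s3.1} {s3.2} {s3.3}


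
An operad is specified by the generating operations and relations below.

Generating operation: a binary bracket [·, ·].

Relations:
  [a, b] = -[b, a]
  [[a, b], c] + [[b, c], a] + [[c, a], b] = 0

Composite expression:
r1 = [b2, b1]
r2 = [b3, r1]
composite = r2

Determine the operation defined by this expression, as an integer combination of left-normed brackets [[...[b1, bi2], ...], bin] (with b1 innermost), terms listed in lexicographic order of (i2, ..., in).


[[b1, b2], b3]

Skip Jacobi rewriting: expand, keep b1-initial words, read off terms.
Composite bracket: [b3, [b2, b1]]
Applying ab - ba throughout gives 4 signed words (2^2 = 4).
The b1-initial words carry the normal form:
  b1b2b3 appears with sign +1, giving the term +[[b1, b2], b3]


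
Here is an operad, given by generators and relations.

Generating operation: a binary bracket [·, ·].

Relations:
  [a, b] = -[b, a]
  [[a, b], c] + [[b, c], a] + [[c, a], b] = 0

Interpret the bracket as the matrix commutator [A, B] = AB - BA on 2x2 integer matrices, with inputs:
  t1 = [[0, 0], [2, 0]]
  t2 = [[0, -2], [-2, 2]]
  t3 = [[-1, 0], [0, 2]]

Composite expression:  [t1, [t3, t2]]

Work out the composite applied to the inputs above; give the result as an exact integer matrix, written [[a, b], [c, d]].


[[-12, 0], [0, 12]]

[t3, t2] = [[0, 6], [-6, 0]]
[t1, [t3, t2]] = [[-12, 0], [0, 12]]


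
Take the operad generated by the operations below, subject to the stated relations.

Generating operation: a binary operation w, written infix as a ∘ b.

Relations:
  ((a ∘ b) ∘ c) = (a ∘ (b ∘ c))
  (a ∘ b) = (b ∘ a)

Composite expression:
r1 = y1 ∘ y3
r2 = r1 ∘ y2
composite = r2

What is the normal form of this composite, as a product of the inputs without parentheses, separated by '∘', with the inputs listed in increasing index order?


y1 ∘ y2 ∘ y3

Reordering under w is free, so list the y-inputs canonically.
(y1 ∘ y3) spells out as y1 ∘ y3
((y1 ∘ y3) ∘ y2) spells out as y1 ∘ y3 ∘ y2
reordering the factors by index: y1 ∘ y2 ∘ y3


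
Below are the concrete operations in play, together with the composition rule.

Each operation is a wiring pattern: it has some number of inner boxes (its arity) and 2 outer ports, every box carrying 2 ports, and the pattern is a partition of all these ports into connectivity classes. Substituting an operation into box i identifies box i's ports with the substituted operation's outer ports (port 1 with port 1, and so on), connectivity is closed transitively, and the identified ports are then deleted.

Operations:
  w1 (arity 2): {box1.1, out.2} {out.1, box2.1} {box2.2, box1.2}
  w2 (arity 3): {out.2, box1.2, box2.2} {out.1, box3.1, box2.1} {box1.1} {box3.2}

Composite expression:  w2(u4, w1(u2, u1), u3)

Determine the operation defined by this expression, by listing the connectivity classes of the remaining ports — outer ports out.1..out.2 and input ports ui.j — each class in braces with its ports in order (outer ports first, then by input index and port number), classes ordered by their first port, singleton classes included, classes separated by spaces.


{out.1, u1.1, u3.1} {out.2, u2.1, u4.2} {u1.2, u2.2} {u3.2} {u4.1}


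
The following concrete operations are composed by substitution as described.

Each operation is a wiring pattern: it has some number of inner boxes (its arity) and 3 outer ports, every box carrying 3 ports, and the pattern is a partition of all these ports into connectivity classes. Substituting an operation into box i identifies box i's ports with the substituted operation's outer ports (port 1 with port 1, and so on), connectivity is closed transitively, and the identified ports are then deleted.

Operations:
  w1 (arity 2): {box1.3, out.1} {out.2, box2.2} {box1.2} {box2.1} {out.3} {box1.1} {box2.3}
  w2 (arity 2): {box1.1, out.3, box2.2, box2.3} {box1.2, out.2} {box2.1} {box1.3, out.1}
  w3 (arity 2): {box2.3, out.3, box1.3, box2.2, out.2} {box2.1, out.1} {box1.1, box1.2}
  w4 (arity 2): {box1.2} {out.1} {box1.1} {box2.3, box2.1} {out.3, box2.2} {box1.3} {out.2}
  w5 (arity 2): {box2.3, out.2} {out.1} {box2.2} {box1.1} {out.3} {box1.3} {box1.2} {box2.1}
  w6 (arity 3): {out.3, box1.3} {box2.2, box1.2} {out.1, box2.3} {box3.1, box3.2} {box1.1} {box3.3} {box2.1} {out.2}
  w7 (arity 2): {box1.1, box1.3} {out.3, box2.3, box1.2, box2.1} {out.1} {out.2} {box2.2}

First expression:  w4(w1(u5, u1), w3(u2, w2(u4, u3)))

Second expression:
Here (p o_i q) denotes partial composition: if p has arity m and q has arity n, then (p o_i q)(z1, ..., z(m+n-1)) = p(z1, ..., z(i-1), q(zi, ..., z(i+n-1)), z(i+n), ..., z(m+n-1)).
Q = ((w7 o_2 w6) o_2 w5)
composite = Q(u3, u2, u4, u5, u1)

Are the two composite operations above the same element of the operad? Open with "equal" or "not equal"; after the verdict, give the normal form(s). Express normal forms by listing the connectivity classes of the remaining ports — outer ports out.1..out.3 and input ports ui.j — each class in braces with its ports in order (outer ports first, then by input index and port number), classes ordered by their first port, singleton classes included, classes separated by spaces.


not equal; first: {out.1} {out.2} {out.3, u2.3, u3.2, u3.3, u4.1, u4.2, u4.3} {u1.1} {u1.2} {u1.3} {u2.1, u2.2} {u3.1} {u5.1} {u5.2} {u5.3}; second: {out.1} {out.2} {out.3, u3.2, u5.3} {u1.1, u1.2} {u1.3} {u2.1} {u2.2} {u2.3} {u3.1, u3.3} {u4.1} {u4.2} {u4.3, u5.2} {u5.1}

In normal form, the first expression is {out.1} {out.2} {out.3, u2.3, u3.2, u3.3, u4.1, u4.2, u4.3} {u1.1} {u1.2} {u1.3} {u2.1, u2.2} {u3.1} {u5.1} {u5.2} {u5.3}
In normal form, the second expression is {out.1} {out.2} {out.3, u3.2, u5.3} {u1.1, u1.2} {u1.3} {u2.1} {u2.2} {u2.3} {u3.1, u3.3} {u4.1} {u4.2} {u4.3, u5.2} {u5.1}
Distinct normal forms: not equal.


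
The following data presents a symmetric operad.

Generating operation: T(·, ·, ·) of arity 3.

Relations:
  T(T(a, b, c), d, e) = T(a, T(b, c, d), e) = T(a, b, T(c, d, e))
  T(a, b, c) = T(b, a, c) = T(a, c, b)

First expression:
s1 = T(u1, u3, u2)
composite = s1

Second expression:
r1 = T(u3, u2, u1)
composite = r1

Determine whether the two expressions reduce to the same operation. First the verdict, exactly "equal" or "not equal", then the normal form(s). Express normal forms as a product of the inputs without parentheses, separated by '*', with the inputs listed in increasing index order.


The first expression, normalized: u1 * u2 * u3
The second expression, normalized: u1 * u2 * u3
One common form — equal.

equal; the common form is u1 * u2 * u3


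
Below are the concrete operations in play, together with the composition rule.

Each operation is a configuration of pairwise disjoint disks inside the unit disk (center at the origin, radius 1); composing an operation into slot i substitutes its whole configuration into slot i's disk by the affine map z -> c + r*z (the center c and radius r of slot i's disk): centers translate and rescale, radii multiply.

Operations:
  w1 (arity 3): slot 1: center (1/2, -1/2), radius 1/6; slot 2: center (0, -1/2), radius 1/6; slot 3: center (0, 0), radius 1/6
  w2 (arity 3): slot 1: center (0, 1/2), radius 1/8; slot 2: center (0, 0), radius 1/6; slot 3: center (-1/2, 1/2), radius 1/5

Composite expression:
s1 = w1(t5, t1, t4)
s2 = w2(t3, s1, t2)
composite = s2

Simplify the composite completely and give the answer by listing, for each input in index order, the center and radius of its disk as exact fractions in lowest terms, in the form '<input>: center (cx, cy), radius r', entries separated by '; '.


t1: center (0, -1/12), radius 1/36; t2: center (-1/2, 1/2), radius 1/5; t3: center (0, 1/2), radius 1/8; t4: center (0, 0), radius 1/36; t5: center (1/12, -1/12), radius 1/36


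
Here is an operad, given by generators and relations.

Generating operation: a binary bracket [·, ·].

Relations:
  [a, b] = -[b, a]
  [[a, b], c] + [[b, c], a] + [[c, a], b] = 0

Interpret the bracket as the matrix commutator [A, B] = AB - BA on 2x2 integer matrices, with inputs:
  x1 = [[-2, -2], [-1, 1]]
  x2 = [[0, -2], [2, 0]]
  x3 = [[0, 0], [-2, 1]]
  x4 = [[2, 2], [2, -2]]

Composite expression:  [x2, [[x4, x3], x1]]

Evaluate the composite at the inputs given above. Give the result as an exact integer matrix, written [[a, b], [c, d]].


[[8, 40], [40, -8]]

[x4, x3] = [[-4, 2], [6, 4]]
[[x4, x3], x1] = [[10, 22], [-26, -10]]
[x2, [[x4, x3], x1]] = [[8, 40], [40, -8]]


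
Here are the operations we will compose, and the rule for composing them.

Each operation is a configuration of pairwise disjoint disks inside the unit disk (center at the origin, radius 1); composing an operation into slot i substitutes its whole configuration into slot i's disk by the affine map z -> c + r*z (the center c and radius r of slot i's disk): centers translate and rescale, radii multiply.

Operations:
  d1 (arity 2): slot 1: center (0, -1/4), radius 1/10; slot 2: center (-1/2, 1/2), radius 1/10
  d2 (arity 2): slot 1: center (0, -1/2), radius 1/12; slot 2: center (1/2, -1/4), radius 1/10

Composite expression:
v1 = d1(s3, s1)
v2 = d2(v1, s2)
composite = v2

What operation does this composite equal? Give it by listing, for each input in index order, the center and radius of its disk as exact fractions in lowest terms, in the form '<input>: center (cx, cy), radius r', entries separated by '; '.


Only the slot chain above each s matters under d2; compose those maps.
s3: after 2 affine steps, its disk has center (0, -25/48), radius 1/120
s1: after 2 affine steps, its disk has center (-1/24, -11/24), radius 1/120
s2: after 1 affine step, its disk has center (1/2, -1/4), radius 1/10

s1: center (-1/24, -11/24), radius 1/120; s2: center (1/2, -1/4), radius 1/10; s3: center (0, -25/48), radius 1/120


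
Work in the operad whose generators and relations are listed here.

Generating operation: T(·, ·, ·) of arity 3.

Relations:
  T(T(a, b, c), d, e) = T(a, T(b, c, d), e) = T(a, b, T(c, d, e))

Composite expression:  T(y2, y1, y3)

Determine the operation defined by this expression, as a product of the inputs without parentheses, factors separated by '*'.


y2 * y1 * y3

Key point: T is associative — brackets drop, the y-order remains.
T(y2, y1, y3) flattens to y2 * y1 * y3


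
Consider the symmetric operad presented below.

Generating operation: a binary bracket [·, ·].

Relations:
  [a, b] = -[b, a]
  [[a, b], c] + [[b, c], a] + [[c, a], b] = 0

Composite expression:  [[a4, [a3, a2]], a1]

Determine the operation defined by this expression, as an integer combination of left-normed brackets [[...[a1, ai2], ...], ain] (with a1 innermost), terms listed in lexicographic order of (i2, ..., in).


-[[[a1, a2], a3], a4] + [[[a1, a3], a2], a4] + [[[a1, a4], a2], a3] - [[[a1, a4], a3], a2]


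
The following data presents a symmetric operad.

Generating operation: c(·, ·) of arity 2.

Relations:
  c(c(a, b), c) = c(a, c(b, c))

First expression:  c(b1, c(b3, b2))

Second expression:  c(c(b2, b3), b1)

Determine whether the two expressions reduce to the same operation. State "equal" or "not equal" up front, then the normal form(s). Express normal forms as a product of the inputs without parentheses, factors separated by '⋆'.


not equal — first b1 ⋆ b3 ⋆ b2, second b2 ⋆ b3 ⋆ b1

In normal form, the first expression is b1 ⋆ b3 ⋆ b2
In normal form, the second expression is b2 ⋆ b3 ⋆ b1
Distinct normal forms: not equal.


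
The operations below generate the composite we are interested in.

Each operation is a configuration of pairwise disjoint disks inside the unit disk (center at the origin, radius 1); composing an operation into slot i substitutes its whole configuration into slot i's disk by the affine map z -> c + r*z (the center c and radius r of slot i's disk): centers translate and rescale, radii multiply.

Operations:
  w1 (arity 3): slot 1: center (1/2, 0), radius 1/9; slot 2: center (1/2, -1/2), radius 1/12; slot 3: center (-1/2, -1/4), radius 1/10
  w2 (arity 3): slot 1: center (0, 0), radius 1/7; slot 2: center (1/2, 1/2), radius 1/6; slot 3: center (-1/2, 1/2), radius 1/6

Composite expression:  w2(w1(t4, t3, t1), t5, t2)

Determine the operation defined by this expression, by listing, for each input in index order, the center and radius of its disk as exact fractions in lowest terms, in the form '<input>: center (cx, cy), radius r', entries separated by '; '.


t1: center (-1/14, -1/28), radius 1/70; t2: center (-1/2, 1/2), radius 1/6; t3: center (1/14, -1/14), radius 1/84; t4: center (1/14, 0), radius 1/63; t5: center (1/2, 1/2), radius 1/6


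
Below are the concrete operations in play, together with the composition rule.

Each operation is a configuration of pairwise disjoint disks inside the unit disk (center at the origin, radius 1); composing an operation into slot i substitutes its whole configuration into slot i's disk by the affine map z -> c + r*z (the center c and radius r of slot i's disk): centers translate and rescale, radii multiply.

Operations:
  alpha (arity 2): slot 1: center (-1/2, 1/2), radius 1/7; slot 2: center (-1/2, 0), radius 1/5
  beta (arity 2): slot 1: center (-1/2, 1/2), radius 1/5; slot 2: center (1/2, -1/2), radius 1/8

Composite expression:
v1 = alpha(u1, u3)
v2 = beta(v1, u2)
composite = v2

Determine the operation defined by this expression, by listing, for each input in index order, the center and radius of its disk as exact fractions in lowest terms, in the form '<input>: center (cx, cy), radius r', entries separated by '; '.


u1: center (-3/5, 3/5), radius 1/35; u2: center (1/2, -1/2), radius 1/8; u3: center (-3/5, 1/2), radius 1/25

Each u-disk chains the slot maps above it in beta; radii multiply.
tracing u1 down its 2-map path: center (-3/5, 3/5), radius 1/35
tracing u3 down its 2-map path: center (-3/5, 1/2), radius 1/25
tracing u2 down its 1-map path: center (1/2, -1/2), radius 1/8


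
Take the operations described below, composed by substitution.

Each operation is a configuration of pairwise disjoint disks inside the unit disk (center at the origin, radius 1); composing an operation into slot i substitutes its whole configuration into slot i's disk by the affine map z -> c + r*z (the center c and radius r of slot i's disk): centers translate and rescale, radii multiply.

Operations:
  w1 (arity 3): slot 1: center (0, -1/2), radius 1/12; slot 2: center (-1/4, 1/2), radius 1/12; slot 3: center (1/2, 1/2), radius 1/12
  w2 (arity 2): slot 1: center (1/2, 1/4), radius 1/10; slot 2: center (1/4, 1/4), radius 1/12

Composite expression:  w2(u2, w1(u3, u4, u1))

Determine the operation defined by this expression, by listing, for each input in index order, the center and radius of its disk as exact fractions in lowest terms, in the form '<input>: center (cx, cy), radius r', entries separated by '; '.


u1: center (7/24, 7/24), radius 1/144; u2: center (1/2, 1/4), radius 1/10; u3: center (1/4, 5/24), radius 1/144; u4: center (11/48, 7/24), radius 1/144

Affine substitution under w2: radii multiply and u-centers shift.
input u2: applying the 1 nested substitution gives center (1/2, 1/4), radius 1/10
input u3: applying the 2 nested substitutions gives center (1/4, 5/24), radius 1/144
input u4: applying the 2 nested substitutions gives center (11/48, 7/24), radius 1/144
input u1: applying the 2 nested substitutions gives center (7/24, 7/24), radius 1/144


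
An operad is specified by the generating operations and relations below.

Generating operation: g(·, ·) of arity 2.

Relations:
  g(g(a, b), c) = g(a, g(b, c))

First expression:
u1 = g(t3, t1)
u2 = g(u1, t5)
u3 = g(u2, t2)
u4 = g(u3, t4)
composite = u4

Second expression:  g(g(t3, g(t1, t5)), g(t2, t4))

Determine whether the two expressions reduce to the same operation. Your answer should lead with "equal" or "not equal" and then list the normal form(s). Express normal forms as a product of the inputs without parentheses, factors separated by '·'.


equal; the common form is t3 · t1 · t5 · t2 · t4


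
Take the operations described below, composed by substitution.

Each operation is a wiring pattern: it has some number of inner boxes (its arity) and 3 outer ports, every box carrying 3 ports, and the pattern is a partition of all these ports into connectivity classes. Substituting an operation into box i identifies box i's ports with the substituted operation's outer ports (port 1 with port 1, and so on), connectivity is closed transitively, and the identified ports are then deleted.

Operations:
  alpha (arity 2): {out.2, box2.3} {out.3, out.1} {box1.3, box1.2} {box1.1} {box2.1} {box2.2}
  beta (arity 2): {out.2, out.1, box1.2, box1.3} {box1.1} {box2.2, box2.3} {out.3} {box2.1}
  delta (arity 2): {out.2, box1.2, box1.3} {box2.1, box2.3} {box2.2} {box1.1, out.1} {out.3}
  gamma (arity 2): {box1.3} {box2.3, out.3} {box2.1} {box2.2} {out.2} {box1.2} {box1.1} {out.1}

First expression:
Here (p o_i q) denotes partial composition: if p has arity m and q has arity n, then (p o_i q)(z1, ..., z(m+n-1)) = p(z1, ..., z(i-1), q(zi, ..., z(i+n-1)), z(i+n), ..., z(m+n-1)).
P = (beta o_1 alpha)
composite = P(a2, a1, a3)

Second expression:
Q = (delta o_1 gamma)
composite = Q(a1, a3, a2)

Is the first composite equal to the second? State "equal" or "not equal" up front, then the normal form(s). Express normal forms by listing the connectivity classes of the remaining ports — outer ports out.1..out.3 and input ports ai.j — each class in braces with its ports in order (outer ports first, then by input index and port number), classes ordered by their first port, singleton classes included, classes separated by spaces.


The first composite normalizes to {out.1, out.2, a1.3} {out.3} {a1.1} {a1.2} {a2.1} {a2.2, a2.3} {a3.1} {a3.2, a3.3}
The second composite normalizes to {out.1} {out.2, a3.3} {out.3} {a1.1} {a1.2} {a1.3} {a2.1, a2.3} {a2.2} {a3.1} {a3.2}
The normal forms differ: not equal.

not equal — first {out.1, out.2, a1.3} {out.3} {a1.1} {a1.2} {a2.1} {a2.2, a2.3} {a3.1} {a3.2, a3.3}, second {out.1} {out.2, a3.3} {out.3} {a1.1} {a1.2} {a1.3} {a2.1, a2.3} {a2.2} {a3.1} {a3.2}


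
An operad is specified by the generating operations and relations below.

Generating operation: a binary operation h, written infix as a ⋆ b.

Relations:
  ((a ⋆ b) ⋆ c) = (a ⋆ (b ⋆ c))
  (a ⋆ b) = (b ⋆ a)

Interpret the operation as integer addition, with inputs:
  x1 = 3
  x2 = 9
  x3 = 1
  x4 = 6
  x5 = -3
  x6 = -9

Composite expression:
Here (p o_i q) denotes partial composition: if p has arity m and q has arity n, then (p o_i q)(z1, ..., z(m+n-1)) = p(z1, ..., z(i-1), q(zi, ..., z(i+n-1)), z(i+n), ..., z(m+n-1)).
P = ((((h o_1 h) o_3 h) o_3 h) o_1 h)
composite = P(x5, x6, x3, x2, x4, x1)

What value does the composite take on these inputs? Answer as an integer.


7

(x5 ⋆ x6) = -12
((x5 ⋆ x6) ⋆ x3) = -11
(x2 ⋆ x4) = 15
((x2 ⋆ x4) ⋆ x1) = 18
(((x5 ⋆ x6) ⋆ x3) ⋆ ((x2 ⋆ x4) ⋆ x1)) = 7


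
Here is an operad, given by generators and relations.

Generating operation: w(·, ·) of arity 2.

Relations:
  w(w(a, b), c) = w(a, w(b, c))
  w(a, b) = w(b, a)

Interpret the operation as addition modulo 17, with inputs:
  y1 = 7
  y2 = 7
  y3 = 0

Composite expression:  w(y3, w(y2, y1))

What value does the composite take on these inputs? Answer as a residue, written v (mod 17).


14 (mod 17)

w(y2, y1) = 14
w(y3, w(y2, y1)) = 14


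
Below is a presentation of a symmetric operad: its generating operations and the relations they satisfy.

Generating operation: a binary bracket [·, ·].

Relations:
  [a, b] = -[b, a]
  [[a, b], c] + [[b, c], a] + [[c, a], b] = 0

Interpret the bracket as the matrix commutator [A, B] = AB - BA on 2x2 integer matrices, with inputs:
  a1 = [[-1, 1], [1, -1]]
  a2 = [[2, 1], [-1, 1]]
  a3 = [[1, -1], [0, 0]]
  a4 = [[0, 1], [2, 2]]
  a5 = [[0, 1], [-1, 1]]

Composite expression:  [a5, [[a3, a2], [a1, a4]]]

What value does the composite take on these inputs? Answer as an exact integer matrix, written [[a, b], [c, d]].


[[6, 12], [18, -6]]


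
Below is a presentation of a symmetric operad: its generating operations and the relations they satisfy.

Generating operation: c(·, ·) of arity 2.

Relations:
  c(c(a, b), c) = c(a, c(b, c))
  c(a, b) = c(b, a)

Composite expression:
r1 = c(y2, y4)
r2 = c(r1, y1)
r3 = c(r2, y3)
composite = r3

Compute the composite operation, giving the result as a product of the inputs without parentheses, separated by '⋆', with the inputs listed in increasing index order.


y1 ⋆ y2 ⋆ y3 ⋆ y4


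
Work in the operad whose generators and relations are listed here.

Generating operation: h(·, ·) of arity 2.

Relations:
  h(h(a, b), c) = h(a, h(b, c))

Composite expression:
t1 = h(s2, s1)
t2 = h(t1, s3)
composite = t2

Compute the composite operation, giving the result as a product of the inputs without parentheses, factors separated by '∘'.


s2 ∘ s1 ∘ s3


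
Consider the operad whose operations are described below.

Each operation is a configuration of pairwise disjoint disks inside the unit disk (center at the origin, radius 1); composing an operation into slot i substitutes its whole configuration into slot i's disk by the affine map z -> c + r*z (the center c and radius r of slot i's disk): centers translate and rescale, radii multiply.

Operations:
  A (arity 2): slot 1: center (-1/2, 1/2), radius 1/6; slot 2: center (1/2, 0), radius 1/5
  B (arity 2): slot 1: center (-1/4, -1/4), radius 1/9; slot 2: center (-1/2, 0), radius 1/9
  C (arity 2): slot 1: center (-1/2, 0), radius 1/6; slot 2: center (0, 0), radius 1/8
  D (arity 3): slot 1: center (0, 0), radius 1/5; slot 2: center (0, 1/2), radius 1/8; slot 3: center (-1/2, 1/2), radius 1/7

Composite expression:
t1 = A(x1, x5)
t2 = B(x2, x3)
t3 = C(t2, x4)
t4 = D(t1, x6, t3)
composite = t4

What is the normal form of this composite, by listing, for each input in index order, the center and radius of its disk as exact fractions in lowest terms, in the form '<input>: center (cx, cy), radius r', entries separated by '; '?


x1: center (-1/10, 1/10), radius 1/30; x2: center (-97/168, 83/168), radius 1/378; x3: center (-7/12, 1/2), radius 1/378; x4: center (-1/2, 1/2), radius 1/56; x5: center (1/10, 0), radius 1/25; x6: center (0, 1/2), radius 1/8

Each x-disk chains the slot maps above it in D; radii multiply.
x1 passes through 2 substitutions, ending at center (-1/10, 1/10), radius 1/30
x5 passes through 2 substitutions, ending at center (1/10, 0), radius 1/25
x6 passes through 1 substitution, ending at center (0, 1/2), radius 1/8
x2 passes through 3 substitutions, ending at center (-97/168, 83/168), radius 1/378
x3 passes through 3 substitutions, ending at center (-7/12, 1/2), radius 1/378
x4 passes through 2 substitutions, ending at center (-1/2, 1/2), radius 1/56


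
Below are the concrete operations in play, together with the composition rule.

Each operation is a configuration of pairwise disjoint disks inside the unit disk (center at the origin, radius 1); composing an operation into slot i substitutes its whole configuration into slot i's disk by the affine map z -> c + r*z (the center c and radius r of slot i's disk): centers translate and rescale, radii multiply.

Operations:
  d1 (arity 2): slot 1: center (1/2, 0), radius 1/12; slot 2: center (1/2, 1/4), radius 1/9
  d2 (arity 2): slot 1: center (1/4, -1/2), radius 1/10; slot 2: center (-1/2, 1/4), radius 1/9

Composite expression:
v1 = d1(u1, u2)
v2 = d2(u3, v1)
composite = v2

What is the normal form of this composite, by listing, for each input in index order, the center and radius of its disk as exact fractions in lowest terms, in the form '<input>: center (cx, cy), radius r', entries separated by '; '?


u1: center (-4/9, 1/4), radius 1/108; u2: center (-4/9, 5/18), radius 1/81; u3: center (1/4, -1/2), radius 1/10

Each u-disk chains the slot maps above it in d2; radii multiply.
input u3: applying the 1 nested substitution gives center (1/4, -1/2), radius 1/10
input u1: applying the 2 nested substitutions gives center (-4/9, 1/4), radius 1/108
input u2: applying the 2 nested substitutions gives center (-4/9, 5/18), radius 1/81
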